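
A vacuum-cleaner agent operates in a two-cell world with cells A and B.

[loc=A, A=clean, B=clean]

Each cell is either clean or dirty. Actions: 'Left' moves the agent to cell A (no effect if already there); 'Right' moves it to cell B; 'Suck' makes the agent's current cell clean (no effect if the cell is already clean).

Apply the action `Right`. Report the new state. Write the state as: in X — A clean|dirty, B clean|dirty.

in B — A clean, B clean

start: in A — A clean, B clean
[1] after Right: in B — A clean, B clean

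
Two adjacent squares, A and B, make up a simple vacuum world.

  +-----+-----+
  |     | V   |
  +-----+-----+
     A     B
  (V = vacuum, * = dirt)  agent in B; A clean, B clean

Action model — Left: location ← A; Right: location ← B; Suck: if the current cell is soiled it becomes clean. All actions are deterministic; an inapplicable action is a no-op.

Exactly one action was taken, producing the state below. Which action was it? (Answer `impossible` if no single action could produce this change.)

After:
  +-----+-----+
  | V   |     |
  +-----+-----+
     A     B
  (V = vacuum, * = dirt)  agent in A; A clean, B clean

try  Left: in A — A clean, B clean  ← match
try Right: in B — A clean, B clean
try  Suck: in B — A clean, B clean

Left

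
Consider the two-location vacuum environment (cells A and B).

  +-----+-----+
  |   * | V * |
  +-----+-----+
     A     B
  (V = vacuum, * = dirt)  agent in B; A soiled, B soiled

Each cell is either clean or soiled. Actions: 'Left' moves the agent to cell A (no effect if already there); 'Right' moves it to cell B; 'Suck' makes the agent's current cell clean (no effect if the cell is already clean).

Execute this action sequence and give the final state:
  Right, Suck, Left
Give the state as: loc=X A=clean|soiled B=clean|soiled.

[1] after Right: loc=B A=soiled B=soiled
[2] after Suck: loc=B A=soiled B=clean
[3] after Left: loc=A A=soiled B=clean

loc=A A=soiled B=clean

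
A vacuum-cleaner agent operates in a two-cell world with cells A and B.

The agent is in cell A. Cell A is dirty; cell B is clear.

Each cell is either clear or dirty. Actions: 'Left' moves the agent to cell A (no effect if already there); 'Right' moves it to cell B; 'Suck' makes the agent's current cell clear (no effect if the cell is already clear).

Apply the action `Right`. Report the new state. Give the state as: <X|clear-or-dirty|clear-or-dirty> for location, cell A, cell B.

<B|dirty|clear>

start: <A|dirty|clear>
step 1/1 (Right): <B|dirty|clear>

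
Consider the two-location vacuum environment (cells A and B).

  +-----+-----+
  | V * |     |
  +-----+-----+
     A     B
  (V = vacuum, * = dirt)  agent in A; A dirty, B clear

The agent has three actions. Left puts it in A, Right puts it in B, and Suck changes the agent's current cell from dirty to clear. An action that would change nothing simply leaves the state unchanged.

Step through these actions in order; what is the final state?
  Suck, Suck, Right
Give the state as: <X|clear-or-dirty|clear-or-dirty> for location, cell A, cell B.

<B|clear|clear>

Suck (#1): <A|clear|clear>
Suck (#2): <A|clear|clear>
Right (#3): <B|clear|clear>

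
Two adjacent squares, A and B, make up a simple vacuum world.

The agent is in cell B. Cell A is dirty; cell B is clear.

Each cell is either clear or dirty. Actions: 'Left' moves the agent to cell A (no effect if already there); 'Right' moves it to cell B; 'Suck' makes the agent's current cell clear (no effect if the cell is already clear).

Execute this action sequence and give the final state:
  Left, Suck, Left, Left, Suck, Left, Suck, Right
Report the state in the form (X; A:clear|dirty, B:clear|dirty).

(B; A:clear, B:clear)

1. Left → (A; A:dirty, B:clear)
2. Suck → (A; A:clear, B:clear)
3. Left → (A; A:clear, B:clear)
4. Left → (A; A:clear, B:clear)
5. Suck → (A; A:clear, B:clear)
6. Left → (A; A:clear, B:clear)
7. Suck → (A; A:clear, B:clear)
8. Right → (B; A:clear, B:clear)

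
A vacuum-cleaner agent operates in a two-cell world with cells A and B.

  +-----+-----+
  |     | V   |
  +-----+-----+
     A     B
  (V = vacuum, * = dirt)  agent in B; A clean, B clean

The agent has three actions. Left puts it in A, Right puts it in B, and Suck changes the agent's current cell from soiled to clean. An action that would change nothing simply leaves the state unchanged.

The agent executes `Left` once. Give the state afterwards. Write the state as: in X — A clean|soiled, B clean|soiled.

in A — A clean, B clean

start: in B — A clean, B clean
1. Left → in A — A clean, B clean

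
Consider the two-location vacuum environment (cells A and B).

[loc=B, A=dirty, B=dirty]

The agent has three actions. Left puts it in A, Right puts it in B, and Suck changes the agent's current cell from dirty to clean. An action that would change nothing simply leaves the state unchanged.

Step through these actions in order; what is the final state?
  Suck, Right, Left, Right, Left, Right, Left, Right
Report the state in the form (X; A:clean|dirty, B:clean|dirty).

(B; A:dirty, B:clean)

t=1 Suck ⇒ (B; A:dirty, B:clean)
t=2 Right ⇒ (B; A:dirty, B:clean)
t=3 Left ⇒ (A; A:dirty, B:clean)
t=4 Right ⇒ (B; A:dirty, B:clean)
t=5 Left ⇒ (A; A:dirty, B:clean)
t=6 Right ⇒ (B; A:dirty, B:clean)
t=7 Left ⇒ (A; A:dirty, B:clean)
t=8 Right ⇒ (B; A:dirty, B:clean)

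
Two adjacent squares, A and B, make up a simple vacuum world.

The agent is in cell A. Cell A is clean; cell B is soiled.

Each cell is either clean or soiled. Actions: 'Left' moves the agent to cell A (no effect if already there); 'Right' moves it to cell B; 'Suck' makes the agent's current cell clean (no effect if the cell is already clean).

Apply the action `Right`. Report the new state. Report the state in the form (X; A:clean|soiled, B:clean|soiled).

start: (A; A:clean, B:soiled)
[1] after Right: (B; A:clean, B:soiled)

(B; A:clean, B:soiled)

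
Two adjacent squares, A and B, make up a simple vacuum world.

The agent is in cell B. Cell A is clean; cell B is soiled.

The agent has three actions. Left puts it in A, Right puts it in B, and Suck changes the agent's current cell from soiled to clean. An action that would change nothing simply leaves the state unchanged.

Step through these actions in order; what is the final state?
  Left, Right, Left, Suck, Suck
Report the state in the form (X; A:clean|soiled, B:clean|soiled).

Left (#1): (A; A:clean, B:soiled)
Right (#2): (B; A:clean, B:soiled)
Left (#3): (A; A:clean, B:soiled)
Suck (#4): (A; A:clean, B:soiled)
Suck (#5): (A; A:clean, B:soiled)

(A; A:clean, B:soiled)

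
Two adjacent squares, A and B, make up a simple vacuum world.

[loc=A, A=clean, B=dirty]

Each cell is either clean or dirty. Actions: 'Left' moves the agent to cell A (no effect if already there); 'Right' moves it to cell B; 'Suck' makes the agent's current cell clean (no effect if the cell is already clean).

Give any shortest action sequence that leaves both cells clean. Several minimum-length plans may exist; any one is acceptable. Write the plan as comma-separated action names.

Right (#1): (B; A:clean, B:dirty)
Suck (#2): (B; A:clean, B:clean)
min 2: go B then Suck

Right, Suck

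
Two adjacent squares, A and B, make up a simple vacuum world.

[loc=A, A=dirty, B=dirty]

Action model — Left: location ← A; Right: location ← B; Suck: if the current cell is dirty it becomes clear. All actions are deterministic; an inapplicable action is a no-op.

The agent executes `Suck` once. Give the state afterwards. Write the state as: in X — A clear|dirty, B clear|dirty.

in A — A clear, B dirty

start: in A — A dirty, B dirty
1) do Suck; now in A — A clear, B dirty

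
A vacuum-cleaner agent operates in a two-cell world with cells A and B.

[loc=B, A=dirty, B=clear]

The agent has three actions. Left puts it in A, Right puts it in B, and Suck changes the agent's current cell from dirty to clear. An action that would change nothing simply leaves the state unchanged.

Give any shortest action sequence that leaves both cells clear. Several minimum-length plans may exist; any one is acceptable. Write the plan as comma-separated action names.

Left (#1): (A; A:dirty, B:clear)
Suck (#2): (A; A:clear, B:clear)
min 2: go A then Suck

Left, Suck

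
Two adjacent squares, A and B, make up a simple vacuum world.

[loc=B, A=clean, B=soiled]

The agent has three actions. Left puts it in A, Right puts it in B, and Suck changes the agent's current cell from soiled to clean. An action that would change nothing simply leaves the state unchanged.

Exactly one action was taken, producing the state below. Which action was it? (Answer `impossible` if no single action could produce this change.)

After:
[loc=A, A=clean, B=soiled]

try  Left: in A — A clean, B soiled  ← match
try Right: in B — A clean, B soiled
try  Suck: in B — A clean, B clean

Left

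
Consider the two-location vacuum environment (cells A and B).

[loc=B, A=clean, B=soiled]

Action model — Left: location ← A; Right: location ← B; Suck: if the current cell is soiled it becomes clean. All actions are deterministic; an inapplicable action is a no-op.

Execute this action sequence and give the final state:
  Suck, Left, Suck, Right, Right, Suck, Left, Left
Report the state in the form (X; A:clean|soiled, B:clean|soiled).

t=1 Suck ⇒ (B; A:clean, B:clean)
t=2 Left ⇒ (A; A:clean, B:clean)
t=3 Suck ⇒ (A; A:clean, B:clean)
t=4 Right ⇒ (B; A:clean, B:clean)
t=5 Right ⇒ (B; A:clean, B:clean)
t=6 Suck ⇒ (B; A:clean, B:clean)
t=7 Left ⇒ (A; A:clean, B:clean)
t=8 Left ⇒ (A; A:clean, B:clean)

(A; A:clean, B:clean)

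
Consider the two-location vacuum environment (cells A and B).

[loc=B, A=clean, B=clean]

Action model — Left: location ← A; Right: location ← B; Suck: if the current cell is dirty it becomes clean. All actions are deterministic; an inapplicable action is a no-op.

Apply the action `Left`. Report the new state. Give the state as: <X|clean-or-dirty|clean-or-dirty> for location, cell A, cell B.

start: <B|clean|clean>
1) do Left; now <A|clean|clean>

<A|clean|clean>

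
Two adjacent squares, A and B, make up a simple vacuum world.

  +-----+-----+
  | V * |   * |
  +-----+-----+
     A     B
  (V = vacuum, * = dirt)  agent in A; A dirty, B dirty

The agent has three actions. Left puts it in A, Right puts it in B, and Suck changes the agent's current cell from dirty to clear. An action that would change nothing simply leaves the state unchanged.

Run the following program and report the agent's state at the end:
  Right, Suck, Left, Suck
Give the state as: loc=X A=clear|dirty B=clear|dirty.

loc=A A=clear B=clear

1. Right → loc=B A=dirty B=dirty
2. Suck → loc=B A=dirty B=clear
3. Left → loc=A A=dirty B=clear
4. Suck → loc=A A=clear B=clear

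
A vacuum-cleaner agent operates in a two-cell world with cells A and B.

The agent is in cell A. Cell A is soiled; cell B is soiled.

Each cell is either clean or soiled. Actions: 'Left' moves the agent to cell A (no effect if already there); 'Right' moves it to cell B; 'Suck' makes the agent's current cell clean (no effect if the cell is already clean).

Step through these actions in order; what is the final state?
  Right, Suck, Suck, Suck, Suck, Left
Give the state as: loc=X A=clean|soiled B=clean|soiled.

Right (#1): loc=B A=soiled B=soiled
Suck (#2): loc=B A=soiled B=clean
Suck (#3): loc=B A=soiled B=clean
Suck (#4): loc=B A=soiled B=clean
Suck (#5): loc=B A=soiled B=clean
Left (#6): loc=A A=soiled B=clean

loc=A A=soiled B=clean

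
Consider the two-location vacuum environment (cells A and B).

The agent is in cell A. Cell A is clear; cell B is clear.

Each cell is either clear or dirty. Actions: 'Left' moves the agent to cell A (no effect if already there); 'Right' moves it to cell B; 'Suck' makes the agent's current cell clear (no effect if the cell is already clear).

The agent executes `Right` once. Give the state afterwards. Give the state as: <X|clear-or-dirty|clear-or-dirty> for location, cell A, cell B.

<B|clear|clear>

start: <A|clear|clear>
[1] after Right: <B|clear|clear>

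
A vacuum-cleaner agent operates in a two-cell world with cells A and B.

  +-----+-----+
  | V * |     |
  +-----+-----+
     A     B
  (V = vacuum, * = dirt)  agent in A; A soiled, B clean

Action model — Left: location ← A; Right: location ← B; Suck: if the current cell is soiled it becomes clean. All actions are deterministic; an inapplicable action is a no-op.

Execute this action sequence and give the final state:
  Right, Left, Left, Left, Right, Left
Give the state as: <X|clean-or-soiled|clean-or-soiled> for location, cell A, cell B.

<A|soiled|clean>

1. Right → <B|soiled|clean>
2. Left → <A|soiled|clean>
3. Left → <A|soiled|clean>
4. Left → <A|soiled|clean>
5. Right → <B|soiled|clean>
6. Left → <A|soiled|clean>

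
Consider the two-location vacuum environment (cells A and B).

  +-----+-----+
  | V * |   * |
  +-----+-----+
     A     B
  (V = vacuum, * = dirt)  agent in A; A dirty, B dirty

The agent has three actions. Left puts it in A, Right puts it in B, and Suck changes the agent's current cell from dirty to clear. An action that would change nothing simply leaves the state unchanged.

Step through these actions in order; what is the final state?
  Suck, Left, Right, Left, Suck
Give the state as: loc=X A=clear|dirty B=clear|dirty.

1. Suck → loc=A A=clear B=dirty
2. Left → loc=A A=clear B=dirty
3. Right → loc=B A=clear B=dirty
4. Left → loc=A A=clear B=dirty
5. Suck → loc=A A=clear B=dirty

loc=A A=clear B=dirty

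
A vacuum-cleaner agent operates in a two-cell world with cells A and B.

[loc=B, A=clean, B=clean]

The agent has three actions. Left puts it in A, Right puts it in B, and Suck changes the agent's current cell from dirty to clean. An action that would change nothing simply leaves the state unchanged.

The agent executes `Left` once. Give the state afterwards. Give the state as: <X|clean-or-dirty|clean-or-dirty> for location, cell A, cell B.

<A|clean|clean>

start: <B|clean|clean>
[1] after Left: <A|clean|clean>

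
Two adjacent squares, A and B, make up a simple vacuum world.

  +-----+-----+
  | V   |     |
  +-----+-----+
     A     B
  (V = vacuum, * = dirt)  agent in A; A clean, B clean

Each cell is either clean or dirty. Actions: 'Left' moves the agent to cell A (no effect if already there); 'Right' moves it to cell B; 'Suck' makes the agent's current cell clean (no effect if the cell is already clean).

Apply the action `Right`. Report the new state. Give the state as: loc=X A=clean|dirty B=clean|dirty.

loc=B A=clean B=clean

start: loc=A A=clean B=clean
Right (#1): loc=B A=clean B=clean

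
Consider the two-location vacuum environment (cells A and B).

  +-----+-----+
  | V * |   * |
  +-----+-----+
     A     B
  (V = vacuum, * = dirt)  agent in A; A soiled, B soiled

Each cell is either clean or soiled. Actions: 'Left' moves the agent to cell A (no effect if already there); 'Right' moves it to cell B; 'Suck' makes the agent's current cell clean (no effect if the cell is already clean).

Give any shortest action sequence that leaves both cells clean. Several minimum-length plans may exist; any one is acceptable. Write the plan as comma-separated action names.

Suck (#1): (A; A:clean, B:soiled)
Right (#2): (B; A:clean, B:soiled)
Suck (#3): (B; A:clean, B:clean)
min 3: Suck A + move + Suck B

Suck, Right, Suck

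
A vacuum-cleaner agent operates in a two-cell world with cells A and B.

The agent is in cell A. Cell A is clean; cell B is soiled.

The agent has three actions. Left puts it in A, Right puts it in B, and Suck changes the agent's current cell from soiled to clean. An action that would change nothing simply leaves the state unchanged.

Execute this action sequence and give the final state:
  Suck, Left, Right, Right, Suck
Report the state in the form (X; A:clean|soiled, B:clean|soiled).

(B; A:clean, B:clean)

Suck (#1): (A; A:clean, B:soiled)
Left (#2): (A; A:clean, B:soiled)
Right (#3): (B; A:clean, B:soiled)
Right (#4): (B; A:clean, B:soiled)
Suck (#5): (B; A:clean, B:clean)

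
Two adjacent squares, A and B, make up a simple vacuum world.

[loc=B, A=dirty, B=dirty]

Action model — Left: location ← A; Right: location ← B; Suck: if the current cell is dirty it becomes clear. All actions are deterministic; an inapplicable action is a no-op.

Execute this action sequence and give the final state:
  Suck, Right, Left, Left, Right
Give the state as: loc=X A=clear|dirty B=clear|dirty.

t=1 Suck ⇒ loc=B A=dirty B=clear
t=2 Right ⇒ loc=B A=dirty B=clear
t=3 Left ⇒ loc=A A=dirty B=clear
t=4 Left ⇒ loc=A A=dirty B=clear
t=5 Right ⇒ loc=B A=dirty B=clear

loc=B A=dirty B=clear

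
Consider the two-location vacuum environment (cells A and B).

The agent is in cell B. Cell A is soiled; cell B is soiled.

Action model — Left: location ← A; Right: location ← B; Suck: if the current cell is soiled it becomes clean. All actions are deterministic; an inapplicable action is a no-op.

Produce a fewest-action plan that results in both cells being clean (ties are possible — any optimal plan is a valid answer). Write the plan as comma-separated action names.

Suck, Left, Suck

t=1 Suck ⇒ in B — A soiled, B clean
t=2 Left ⇒ in A — A soiled, B clean
t=3 Suck ⇒ in A — A clean, B clean
min 3: Suck B + move + Suck A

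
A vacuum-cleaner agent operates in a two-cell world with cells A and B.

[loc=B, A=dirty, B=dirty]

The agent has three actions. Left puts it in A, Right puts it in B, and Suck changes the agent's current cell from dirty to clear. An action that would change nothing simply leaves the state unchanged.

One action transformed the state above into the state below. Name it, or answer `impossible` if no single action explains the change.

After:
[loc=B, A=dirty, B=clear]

try  Left: <A|dirty|dirty>
try Right: <B|dirty|dirty>
try  Suck: <B|dirty|clear>  ← match

Suck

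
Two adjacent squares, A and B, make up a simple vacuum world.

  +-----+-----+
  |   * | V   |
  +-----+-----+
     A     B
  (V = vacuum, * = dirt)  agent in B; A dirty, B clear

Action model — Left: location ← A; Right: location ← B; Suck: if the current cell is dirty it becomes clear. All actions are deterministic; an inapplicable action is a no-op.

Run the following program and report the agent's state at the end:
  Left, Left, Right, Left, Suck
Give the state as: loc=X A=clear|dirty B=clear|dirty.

t=1 Left ⇒ loc=A A=dirty B=clear
t=2 Left ⇒ loc=A A=dirty B=clear
t=3 Right ⇒ loc=B A=dirty B=clear
t=4 Left ⇒ loc=A A=dirty B=clear
t=5 Suck ⇒ loc=A A=clear B=clear

loc=A A=clear B=clear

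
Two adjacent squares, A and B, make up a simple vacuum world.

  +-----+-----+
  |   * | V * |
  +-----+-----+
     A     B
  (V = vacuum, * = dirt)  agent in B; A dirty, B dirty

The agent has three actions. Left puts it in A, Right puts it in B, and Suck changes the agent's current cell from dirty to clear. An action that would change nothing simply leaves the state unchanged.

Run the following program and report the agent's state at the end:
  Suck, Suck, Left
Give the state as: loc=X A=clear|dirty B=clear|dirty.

t=1 Suck ⇒ loc=B A=dirty B=clear
t=2 Suck ⇒ loc=B A=dirty B=clear
t=3 Left ⇒ loc=A A=dirty B=clear

loc=A A=dirty B=clear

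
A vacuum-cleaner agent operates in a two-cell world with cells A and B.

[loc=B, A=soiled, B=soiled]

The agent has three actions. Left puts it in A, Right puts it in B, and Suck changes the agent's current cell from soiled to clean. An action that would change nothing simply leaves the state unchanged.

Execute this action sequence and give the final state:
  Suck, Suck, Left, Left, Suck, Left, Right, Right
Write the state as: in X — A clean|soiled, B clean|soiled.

1) do Suck; now in B — A soiled, B clean
2) do Suck; now in B — A soiled, B clean
3) do Left; now in A — A soiled, B clean
4) do Left; now in A — A soiled, B clean
5) do Suck; now in A — A clean, B clean
6) do Left; now in A — A clean, B clean
7) do Right; now in B — A clean, B clean
8) do Right; now in B — A clean, B clean

in B — A clean, B clean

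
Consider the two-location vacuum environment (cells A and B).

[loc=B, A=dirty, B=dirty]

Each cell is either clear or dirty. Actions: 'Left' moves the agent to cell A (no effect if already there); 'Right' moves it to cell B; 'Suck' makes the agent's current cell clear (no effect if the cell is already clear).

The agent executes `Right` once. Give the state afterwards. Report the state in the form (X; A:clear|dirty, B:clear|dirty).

(B; A:dirty, B:dirty)

start: (B; A:dirty, B:dirty)
1. Right → (B; A:dirty, B:dirty)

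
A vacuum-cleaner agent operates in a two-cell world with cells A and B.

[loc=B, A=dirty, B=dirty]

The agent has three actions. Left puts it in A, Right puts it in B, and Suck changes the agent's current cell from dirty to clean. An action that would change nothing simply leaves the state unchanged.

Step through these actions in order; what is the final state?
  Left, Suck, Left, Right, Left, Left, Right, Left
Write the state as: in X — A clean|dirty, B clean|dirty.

t=1 Left ⇒ in A — A dirty, B dirty
t=2 Suck ⇒ in A — A clean, B dirty
t=3 Left ⇒ in A — A clean, B dirty
t=4 Right ⇒ in B — A clean, B dirty
t=5 Left ⇒ in A — A clean, B dirty
t=6 Left ⇒ in A — A clean, B dirty
t=7 Right ⇒ in B — A clean, B dirty
t=8 Left ⇒ in A — A clean, B dirty

in A — A clean, B dirty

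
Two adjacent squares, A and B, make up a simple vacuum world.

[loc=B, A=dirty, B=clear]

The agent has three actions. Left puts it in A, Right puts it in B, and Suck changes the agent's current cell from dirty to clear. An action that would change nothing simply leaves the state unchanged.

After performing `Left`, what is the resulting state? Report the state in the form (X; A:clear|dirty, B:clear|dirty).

start: (B; A:dirty, B:clear)
step 1/1 (Left): (A; A:dirty, B:clear)

(A; A:dirty, B:clear)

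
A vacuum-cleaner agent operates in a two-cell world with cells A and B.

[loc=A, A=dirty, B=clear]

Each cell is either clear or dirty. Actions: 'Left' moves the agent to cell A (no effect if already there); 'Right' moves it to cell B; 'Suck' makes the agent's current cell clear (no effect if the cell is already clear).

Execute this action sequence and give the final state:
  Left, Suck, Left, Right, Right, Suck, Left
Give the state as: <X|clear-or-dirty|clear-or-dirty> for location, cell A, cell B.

Left (#1): <A|dirty|clear>
Suck (#2): <A|clear|clear>
Left (#3): <A|clear|clear>
Right (#4): <B|clear|clear>
Right (#5): <B|clear|clear>
Suck (#6): <B|clear|clear>
Left (#7): <A|clear|clear>

<A|clear|clear>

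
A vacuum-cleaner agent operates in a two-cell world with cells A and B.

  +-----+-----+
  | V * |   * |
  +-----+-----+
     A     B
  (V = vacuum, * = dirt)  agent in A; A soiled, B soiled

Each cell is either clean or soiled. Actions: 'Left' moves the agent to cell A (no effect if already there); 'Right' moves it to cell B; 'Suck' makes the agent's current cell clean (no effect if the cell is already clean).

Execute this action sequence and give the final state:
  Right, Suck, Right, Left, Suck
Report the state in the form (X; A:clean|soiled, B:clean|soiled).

[1] after Right: (B; A:soiled, B:soiled)
[2] after Suck: (B; A:soiled, B:clean)
[3] after Right: (B; A:soiled, B:clean)
[4] after Left: (A; A:soiled, B:clean)
[5] after Suck: (A; A:clean, B:clean)

(A; A:clean, B:clean)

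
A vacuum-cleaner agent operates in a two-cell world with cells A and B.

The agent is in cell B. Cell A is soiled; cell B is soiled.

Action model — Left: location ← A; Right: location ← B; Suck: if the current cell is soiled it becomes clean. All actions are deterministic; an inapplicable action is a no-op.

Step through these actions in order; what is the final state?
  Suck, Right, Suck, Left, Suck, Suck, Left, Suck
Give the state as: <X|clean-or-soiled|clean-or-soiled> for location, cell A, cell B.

<A|clean|clean>

1. Suck → <B|soiled|clean>
2. Right → <B|soiled|clean>
3. Suck → <B|soiled|clean>
4. Left → <A|soiled|clean>
5. Suck → <A|clean|clean>
6. Suck → <A|clean|clean>
7. Left → <A|clean|clean>
8. Suck → <A|clean|clean>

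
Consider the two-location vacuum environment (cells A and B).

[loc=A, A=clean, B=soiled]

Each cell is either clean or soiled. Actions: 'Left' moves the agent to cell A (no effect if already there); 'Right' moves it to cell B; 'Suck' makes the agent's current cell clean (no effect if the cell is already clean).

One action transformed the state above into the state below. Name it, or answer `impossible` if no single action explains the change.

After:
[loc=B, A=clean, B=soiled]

try  Left: (A; A:clean, B:soiled)
try Right: (B; A:clean, B:soiled)  ← match
try  Suck: (A; A:clean, B:soiled)

Right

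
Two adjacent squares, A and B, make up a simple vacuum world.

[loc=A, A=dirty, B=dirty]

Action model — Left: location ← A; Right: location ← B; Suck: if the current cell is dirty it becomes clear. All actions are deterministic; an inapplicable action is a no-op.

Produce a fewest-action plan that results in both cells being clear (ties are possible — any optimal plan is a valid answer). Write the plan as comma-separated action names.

Suck, Right, Suck

[1] after Suck: (A; A:clear, B:dirty)
[2] after Right: (B; A:clear, B:dirty)
[3] after Suck: (B; A:clear, B:clear)
min 3: Suck A + move + Suck B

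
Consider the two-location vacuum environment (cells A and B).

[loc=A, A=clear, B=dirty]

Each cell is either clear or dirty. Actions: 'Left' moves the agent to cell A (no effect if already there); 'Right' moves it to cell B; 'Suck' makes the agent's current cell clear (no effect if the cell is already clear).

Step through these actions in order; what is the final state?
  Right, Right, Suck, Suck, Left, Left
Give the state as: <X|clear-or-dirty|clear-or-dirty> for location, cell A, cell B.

[1] after Right: <B|clear|dirty>
[2] after Right: <B|clear|dirty>
[3] after Suck: <B|clear|clear>
[4] after Suck: <B|clear|clear>
[5] after Left: <A|clear|clear>
[6] after Left: <A|clear|clear>

<A|clear|clear>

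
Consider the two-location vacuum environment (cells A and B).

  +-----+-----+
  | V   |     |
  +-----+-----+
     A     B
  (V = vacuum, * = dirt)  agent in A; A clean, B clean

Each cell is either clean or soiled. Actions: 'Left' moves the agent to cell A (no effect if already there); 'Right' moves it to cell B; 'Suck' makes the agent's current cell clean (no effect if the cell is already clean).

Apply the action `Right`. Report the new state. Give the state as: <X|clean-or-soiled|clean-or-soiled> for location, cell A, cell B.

<B|clean|clean>

start: <A|clean|clean>
t=1 Right ⇒ <B|clean|clean>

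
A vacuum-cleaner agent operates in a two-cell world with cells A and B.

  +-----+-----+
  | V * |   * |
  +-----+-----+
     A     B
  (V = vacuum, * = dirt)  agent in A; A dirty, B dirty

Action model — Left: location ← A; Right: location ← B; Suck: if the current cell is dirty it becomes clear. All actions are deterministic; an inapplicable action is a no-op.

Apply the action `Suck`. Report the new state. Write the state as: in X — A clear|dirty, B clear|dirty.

in A — A clear, B dirty

start: in A — A dirty, B dirty
step 1/1 (Suck): in A — A clear, B dirty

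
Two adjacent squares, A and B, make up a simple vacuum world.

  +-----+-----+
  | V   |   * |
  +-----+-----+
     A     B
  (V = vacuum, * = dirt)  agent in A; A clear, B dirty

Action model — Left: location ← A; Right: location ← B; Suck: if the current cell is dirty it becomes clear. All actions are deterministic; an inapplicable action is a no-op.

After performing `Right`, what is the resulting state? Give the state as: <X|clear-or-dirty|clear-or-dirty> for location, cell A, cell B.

start: <A|clear|dirty>
1. Right → <B|clear|dirty>

<B|clear|dirty>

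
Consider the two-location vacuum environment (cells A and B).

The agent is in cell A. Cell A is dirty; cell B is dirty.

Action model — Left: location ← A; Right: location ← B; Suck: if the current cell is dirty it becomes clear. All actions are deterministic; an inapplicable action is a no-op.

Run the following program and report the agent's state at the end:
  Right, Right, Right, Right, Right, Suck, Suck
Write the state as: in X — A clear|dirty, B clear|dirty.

in B — A dirty, B clear

[1] after Right: in B — A dirty, B dirty
[2] after Right: in B — A dirty, B dirty
[3] after Right: in B — A dirty, B dirty
[4] after Right: in B — A dirty, B dirty
[5] after Right: in B — A dirty, B dirty
[6] after Suck: in B — A dirty, B clear
[7] after Suck: in B — A dirty, B clear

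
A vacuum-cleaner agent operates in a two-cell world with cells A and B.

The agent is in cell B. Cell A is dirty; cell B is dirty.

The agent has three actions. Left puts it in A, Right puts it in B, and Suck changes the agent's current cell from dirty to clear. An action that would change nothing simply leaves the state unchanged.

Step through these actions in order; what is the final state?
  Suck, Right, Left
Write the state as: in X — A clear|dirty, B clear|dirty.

in A — A dirty, B clear

t=1 Suck ⇒ in B — A dirty, B clear
t=2 Right ⇒ in B — A dirty, B clear
t=3 Left ⇒ in A — A dirty, B clear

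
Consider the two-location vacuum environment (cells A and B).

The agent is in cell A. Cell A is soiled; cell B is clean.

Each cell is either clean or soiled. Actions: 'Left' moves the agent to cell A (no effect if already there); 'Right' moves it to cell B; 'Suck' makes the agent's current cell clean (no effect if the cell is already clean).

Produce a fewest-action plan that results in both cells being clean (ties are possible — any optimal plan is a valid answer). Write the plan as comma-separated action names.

1) do Suck; now in A — A clean, B clean
min 1: A is soiled, one Suck

Suck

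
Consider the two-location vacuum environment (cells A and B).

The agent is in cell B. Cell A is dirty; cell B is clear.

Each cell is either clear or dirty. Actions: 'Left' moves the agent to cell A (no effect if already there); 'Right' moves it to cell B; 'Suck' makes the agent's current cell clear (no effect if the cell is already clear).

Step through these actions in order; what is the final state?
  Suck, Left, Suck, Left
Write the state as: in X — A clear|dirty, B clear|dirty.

in A — A clear, B clear

[1] after Suck: in B — A dirty, B clear
[2] after Left: in A — A dirty, B clear
[3] after Suck: in A — A clear, B clear
[4] after Left: in A — A clear, B clear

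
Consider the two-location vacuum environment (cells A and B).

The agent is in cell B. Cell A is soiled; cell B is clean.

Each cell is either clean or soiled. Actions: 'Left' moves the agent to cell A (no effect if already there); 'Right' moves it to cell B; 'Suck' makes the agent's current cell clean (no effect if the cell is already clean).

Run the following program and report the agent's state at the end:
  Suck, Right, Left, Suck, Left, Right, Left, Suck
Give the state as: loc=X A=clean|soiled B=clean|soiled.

step 1/8 (Suck): loc=B A=soiled B=clean
step 2/8 (Right): loc=B A=soiled B=clean
step 3/8 (Left): loc=A A=soiled B=clean
step 4/8 (Suck): loc=A A=clean B=clean
step 5/8 (Left): loc=A A=clean B=clean
step 6/8 (Right): loc=B A=clean B=clean
step 7/8 (Left): loc=A A=clean B=clean
step 8/8 (Suck): loc=A A=clean B=clean

loc=A A=clean B=clean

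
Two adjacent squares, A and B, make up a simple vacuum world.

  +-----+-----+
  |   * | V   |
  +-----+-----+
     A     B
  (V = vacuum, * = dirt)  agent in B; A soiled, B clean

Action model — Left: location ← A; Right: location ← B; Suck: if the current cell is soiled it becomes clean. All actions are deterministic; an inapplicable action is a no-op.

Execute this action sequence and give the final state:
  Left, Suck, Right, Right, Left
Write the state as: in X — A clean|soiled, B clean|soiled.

in A — A clean, B clean

Left (#1): in A — A soiled, B clean
Suck (#2): in A — A clean, B clean
Right (#3): in B — A clean, B clean
Right (#4): in B — A clean, B clean
Left (#5): in A — A clean, B clean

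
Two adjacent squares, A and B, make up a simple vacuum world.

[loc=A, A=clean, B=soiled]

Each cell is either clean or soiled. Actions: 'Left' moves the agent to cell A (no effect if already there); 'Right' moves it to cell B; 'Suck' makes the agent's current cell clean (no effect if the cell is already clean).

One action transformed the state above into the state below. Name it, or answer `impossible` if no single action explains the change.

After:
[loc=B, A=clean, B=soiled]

Right

try  Left: (A; A:clean, B:soiled)
try Right: (B; A:clean, B:soiled)  ← match
try  Suck: (A; A:clean, B:soiled)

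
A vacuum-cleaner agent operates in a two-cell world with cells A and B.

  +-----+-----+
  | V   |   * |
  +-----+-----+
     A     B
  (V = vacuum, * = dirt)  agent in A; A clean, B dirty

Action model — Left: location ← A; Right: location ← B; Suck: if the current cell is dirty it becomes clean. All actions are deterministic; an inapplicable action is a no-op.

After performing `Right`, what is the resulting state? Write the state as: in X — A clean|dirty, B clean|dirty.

start: in A — A clean, B dirty
step 1/1 (Right): in B — A clean, B dirty

in B — A clean, B dirty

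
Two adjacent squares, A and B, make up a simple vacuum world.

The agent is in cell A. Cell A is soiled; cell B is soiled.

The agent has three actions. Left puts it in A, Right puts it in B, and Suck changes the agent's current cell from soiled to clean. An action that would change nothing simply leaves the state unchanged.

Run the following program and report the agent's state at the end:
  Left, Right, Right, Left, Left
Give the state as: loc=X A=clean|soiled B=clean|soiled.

Left (#1): loc=A A=soiled B=soiled
Right (#2): loc=B A=soiled B=soiled
Right (#3): loc=B A=soiled B=soiled
Left (#4): loc=A A=soiled B=soiled
Left (#5): loc=A A=soiled B=soiled

loc=A A=soiled B=soiled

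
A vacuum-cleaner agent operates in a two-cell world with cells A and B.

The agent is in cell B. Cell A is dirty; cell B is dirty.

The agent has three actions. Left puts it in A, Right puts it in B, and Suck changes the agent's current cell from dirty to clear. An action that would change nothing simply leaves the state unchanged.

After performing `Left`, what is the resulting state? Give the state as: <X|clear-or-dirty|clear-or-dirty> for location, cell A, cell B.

start: <B|dirty|dirty>
[1] after Left: <A|dirty|dirty>

<A|dirty|dirty>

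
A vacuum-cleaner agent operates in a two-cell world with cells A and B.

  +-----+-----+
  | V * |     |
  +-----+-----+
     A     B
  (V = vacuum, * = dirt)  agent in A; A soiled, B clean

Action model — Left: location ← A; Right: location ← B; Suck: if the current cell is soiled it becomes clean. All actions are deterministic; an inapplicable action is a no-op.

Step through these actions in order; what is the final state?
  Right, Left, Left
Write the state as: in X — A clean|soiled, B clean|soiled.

in A — A soiled, B clean

Right (#1): in B — A soiled, B clean
Left (#2): in A — A soiled, B clean
Left (#3): in A — A soiled, B clean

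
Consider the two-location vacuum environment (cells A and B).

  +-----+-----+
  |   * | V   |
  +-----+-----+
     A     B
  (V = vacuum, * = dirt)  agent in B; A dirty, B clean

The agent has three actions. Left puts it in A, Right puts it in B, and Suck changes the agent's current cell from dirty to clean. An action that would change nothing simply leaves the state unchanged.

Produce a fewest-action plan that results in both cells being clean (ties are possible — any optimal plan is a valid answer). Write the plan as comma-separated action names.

Left, Suck

1) do Left; now in A — A dirty, B clean
2) do Suck; now in A — A clean, B clean
min 2: go A then Suck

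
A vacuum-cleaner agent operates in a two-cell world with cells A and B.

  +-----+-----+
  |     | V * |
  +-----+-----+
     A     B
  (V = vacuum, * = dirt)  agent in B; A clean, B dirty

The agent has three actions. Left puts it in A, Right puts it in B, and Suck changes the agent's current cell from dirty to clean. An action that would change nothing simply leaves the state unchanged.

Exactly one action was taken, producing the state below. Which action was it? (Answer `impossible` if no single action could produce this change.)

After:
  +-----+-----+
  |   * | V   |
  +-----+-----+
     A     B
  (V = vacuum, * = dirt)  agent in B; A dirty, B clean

impossible

try  Left: in A — A clean, B dirty
try Right: in B — A clean, B dirty
try  Suck: in B — A clean, B clean
no single action produces the after-state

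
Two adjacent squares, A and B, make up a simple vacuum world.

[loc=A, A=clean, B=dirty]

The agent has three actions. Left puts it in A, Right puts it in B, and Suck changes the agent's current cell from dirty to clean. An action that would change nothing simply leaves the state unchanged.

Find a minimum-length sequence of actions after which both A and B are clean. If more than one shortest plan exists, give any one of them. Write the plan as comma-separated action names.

[1] after Right: loc=B A=clean B=dirty
[2] after Suck: loc=B A=clean B=clean
min 2: go B then Suck

Right, Suck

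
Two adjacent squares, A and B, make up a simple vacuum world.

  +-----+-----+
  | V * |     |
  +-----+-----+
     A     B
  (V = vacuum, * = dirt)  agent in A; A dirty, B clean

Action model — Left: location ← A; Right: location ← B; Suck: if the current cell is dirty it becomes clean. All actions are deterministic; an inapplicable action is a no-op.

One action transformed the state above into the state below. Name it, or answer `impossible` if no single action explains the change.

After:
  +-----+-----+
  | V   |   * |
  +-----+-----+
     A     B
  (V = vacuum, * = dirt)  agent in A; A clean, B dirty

try  Left: (A; A:dirty, B:clean)
try Right: (B; A:dirty, B:clean)
try  Suck: (A; A:clean, B:clean)
no single action produces the after-state

impossible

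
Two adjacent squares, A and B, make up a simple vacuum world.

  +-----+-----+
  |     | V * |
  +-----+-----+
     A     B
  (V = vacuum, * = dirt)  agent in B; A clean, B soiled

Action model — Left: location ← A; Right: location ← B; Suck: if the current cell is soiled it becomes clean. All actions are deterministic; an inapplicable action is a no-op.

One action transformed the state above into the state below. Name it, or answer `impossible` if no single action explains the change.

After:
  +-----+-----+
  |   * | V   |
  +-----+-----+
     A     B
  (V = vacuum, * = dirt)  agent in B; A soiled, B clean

try  Left: in A — A clean, B soiled
try Right: in B — A clean, B soiled
try  Suck: in B — A clean, B clean
no single action produces the after-state

impossible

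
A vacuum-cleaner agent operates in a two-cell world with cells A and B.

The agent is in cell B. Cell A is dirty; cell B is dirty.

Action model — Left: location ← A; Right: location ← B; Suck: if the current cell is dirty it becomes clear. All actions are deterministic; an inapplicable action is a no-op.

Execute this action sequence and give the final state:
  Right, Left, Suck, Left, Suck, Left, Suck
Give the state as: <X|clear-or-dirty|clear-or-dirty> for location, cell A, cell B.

<A|clear|dirty>

1. Right → <B|dirty|dirty>
2. Left → <A|dirty|dirty>
3. Suck → <A|clear|dirty>
4. Left → <A|clear|dirty>
5. Suck → <A|clear|dirty>
6. Left → <A|clear|dirty>
7. Suck → <A|clear|dirty>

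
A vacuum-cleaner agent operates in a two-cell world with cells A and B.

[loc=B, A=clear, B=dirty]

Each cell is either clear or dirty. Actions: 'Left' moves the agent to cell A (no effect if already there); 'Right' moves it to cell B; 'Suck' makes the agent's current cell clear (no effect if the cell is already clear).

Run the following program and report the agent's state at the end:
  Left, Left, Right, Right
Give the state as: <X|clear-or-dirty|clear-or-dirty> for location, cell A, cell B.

<B|clear|dirty>

[1] after Left: <A|clear|dirty>
[2] after Left: <A|clear|dirty>
[3] after Right: <B|clear|dirty>
[4] after Right: <B|clear|dirty>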